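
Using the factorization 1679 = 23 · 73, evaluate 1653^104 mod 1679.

Mod 23: 1653 ≡ 20; by Fermat, exponent reduces to 104 mod 22 = 16; 20^16 ≡ 13 (mod 23).
Mod 73: 1653 ≡ 47; by Fermat, exponent reduces to 104 mod 72 = 32; 47^32 ≡ 55 (mod 73).
Combine by CRT: x ≡ 13 (mod 23), x ≡ 55 (mod 73) ⇒ x ≡ 128 (mod 1679).

128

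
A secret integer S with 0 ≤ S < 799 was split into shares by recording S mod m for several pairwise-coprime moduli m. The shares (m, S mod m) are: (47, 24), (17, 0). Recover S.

306

Combine the congruences pairwise.
From S ≡ 24 (mod 47) write S = 24 + 47t. Substituting into S ≡ 0 (mod 17) gives 47t ≡ 10 (mod 17), and since 13⁻¹ ≡ 4 (mod 17), t ≡ 6. Hence S ≡ 24 + 47·6 = 306 (mod 799).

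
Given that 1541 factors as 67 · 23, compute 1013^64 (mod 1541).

Mod 67: 1013 ≡ 8; 8^64 ≡ 22 (mod 67).
Mod 23: 1013 ≡ 1; by Fermat, exponent reduces to 64 mod 22 = 20; 1^20 ≡ 1 (mod 23).
Combine by CRT: x ≡ 22 (mod 67), x ≡ 1 (mod 23) ⇒ x ≡ 1496 (mod 1541).

1496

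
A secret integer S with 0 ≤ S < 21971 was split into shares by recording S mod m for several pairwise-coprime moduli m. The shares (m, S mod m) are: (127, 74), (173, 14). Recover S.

From S ≡ 74 (mod 127) write S = 74 + 127t. Substituting into S ≡ 14 (mod 173) gives 127t ≡ 113 (mod 173), and since 127⁻¹ ≡ 94 (mod 173), t ≡ 69. Hence S ≡ 74 + 127·69 = 8837 (mod 21971).

8837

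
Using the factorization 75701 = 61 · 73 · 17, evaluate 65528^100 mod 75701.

Mod 61: 65528 ≡ 14; by Fermat, exponent reduces to 100 mod 60 = 40; 14^40 ≡ 47 (mod 61).
Mod 73: 65528 ≡ 47; by Fermat, exponent reduces to 100 mod 72 = 28; 47^28 ≡ 41 (mod 73).
Mod 17: 65528 ≡ 10; by Fermat, exponent reduces to 100 mod 16 = 4; 10^4 ≡ 4 (mod 17).
Combine by CRT: x ≡ 47 (mod 61), x ≡ 41 (mod 73), x ≡ 4 (mod 17) ⇒ x ≡ 24569 (mod 75701).

24569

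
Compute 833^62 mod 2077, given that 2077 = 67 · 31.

Mod 67: 833 ≡ 29; 29^62 ≡ 37 (mod 67).
Mod 31: 833 ≡ 27; by Fermat, exponent reduces to 62 mod 30 = 2; 27^2 ≡ 16 (mod 31).
Combine by CRT: x ≡ 37 (mod 67), x ≡ 16 (mod 31) ⇒ x ≡ 171 (mod 2077).

171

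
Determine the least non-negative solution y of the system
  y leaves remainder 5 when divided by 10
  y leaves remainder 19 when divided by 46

gcd(10, 46) = 2 and 2 | (19 − 5), so the pair is consistent; merging gives y ≡ 65 (mod 230), where 230 = lcm(10, 46).
The solution is unique modulo lcm(10, 46) = 230.

65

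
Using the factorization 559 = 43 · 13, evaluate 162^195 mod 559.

Mod 43: 162 ≡ 33; by Fermat, exponent reduces to 195 mod 42 = 27; 33^27 ≡ 8 (mod 43).
Mod 13: 162 ≡ 6; by Fermat, exponent reduces to 195 mod 12 = 3; 6^3 ≡ 8 (mod 13).
Combine by CRT: x ≡ 8 (mod 43), x ≡ 8 (mod 13) ⇒ x ≡ 8 (mod 559).

8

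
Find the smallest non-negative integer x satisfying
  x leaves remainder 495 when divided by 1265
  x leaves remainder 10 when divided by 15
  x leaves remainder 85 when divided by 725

gcd(1265, 15) = 5 and 5 | (10 − 495), so the pair is consistent; merging gives x ≡ 3025 (mod 3795), where 3795 = lcm(1265, 15).
gcd(3795, 725) = 5 and 5 | (85 − 3025), so the pair is consistent; merging gives x ≡ 261085 (mod 550275), where 550275 = lcm(3795, 725).
The solution is unique modulo lcm(1265, 15, 725) = 550275.

261085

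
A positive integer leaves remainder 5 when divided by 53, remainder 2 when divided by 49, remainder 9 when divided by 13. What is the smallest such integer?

Combine the congruences pairwise.
From a ≡ 5 (mod 53) write a = 5 + 53t. Substituting into a ≡ 2 (mod 49) gives 53t ≡ 46 (mod 49), and since 4⁻¹ ≡ 37 (mod 49), t ≡ 36. Hence a ≡ 5 + 53·36 = 1913 (mod 2597).
From a ≡ 1913 (mod 2597) write a = 1913 + 2597t. Substituting into a ≡ 9 (mod 13) gives 2597t ≡ 7 (mod 13), and since 10⁻¹ ≡ 4 (mod 13), t ≡ 2. Hence a ≡ 1913 + 2597·2 = 7107 (mod 33761).

7107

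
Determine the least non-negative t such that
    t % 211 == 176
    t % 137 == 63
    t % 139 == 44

3895658

From t ≡ 176 (mod 211) write t = 176 + 211s. Substituting into t ≡ 63 (mod 137) gives 211s ≡ 24 (mod 137), and since 74⁻¹ ≡ 50 (mod 137), s ≡ 104. Hence t ≡ 176 + 211·104 = 22120 (mod 28907).
From t ≡ 22120 (mod 28907) write t = 22120 + 28907s. Substituting into t ≡ 44 (mod 139) gives 28907s ≡ 25 (mod 139), and since 134⁻¹ ≡ 111 (mod 139), s ≡ 134. Hence t ≡ 22120 + 28907·134 = 3895658 (mod 4018073).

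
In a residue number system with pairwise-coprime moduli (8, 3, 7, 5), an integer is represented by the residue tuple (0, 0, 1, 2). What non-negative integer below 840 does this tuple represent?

792

The moduli are pairwise coprime; N = 8·3·7·5 = 840.
N/8 = 105; 105 ≡ 1 (mod 8), inverse 1.
N/3 = 280; 280 ≡ 1 (mod 3), inverse 1.
N/7 = 120; 120 ≡ 1 (mod 7), inverse 1.
N/5 = 168; 168 ≡ 3 (mod 5); 3·2 ≡ 1, so inverse 2.
x ≡ 0·105·1 + 0·280·1 + 1·120·1 + 2·168·2 = 792.
792 mod 840 = 792.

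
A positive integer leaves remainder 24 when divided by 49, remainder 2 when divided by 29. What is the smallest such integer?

Combine the congruences pairwise.
From x ≡ 24 (mod 49) write x = 24 + 49t. Substituting into x ≡ 2 (mod 29) gives 49t ≡ 7 (mod 29), and since 20⁻¹ ≡ 16 (mod 29), t ≡ 25. Hence x ≡ 24 + 49·25 = 1249 (mod 1421).

1249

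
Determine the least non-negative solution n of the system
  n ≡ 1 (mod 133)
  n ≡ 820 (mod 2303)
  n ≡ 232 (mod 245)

21547

gcd(133, 2303) = 7 and 7 | (820 − 1), so the pair is consistent; merging gives n ≡ 21547 (mod 43757), where 43757 = lcm(133, 2303).
gcd(43757, 245) = 49 and 49 | (232 − 21547), so the pair is consistent; merging gives n ≡ 21547 (mod 218785), where 218785 = lcm(43757, 245).
The solution is unique modulo lcm(133, 2303, 245) = 218785.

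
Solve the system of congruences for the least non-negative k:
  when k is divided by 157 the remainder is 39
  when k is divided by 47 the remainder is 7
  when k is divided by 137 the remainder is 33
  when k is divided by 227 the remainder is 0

109112998

The moduli are pairwise coprime; N = 157·47·137·227 = 229479521.
N/157 = 1461653; 1461653 ≡ 140 (mod 157); 140·120 ≡ 1, so inverse 120.
N/47 = 4882543; 4882543 ≡ 42 (mod 47); 42·28 ≡ 1, so inverse 28.
N/137 = 1675033; 1675033 ≡ 71 (mod 137); 71·110 ≡ 1, so inverse 110.
N/227 = 1010923; 1010923 ≡ 92 (mod 227); 92·190 ≡ 1, so inverse 190.
k ≡ 39·1461653·120 + 7·4882543·28 + 33·1675033·110 + 0·1010923·190 = 13877884258.
13877884258 mod 229479521 = 109112998.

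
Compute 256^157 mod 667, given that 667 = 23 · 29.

Mod 23: 256 ≡ 3; by Fermat, exponent reduces to 157 mod 22 = 3; 3^3 ≡ 4 (mod 23).
Mod 29: 256 ≡ 24; by Fermat, exponent reduces to 157 mod 28 = 17; 24^17 ≡ 20 (mod 29).
Combine by CRT: x ≡ 4 (mod 23), x ≡ 20 (mod 29) ⇒ x ≡ 165 (mod 667).

165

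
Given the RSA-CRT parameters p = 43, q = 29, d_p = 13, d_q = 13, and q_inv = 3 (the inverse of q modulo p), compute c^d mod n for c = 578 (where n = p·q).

m₁ = c^(d_p) mod p: c ≡ 19 (mod 43), and 19^13 mod 43 = 20.
m₂ = c^(d_q) mod q: c ≡ 27 (mod 29), and 27^13 mod 29 = 15.
h = q_inv·(m₁ − m₂) mod p = 3·(20 − 15) mod 43 = 15.
m = m₂ + h·q = 15 + 15·29 = 450.

450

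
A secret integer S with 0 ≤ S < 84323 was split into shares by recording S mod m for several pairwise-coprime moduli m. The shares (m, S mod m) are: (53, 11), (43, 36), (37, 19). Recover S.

The moduli are pairwise coprime; N = 53·43·37 = 84323.
N/53 = 1591; 1591 ≡ 1 (mod 53), inverse 1.
N/43 = 1961; 1961 ≡ 26 (mod 43); 26·5 ≡ 1, so inverse 5.
N/37 = 2279; 2279 ≡ 22 (mod 37); 22·32 ≡ 1, so inverse 32.
S ≡ 11·1591·1 + 36·1961·5 + 19·2279·32 = 1756113.
1756113 mod 84323 = 69653.

69653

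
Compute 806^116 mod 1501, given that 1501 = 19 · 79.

Mod 19: 806 ≡ 8; by Fermat, exponent reduces to 116 mod 18 = 8; 8^8 ≡ 7 (mod 19).
Mod 79: 806 ≡ 16; by Fermat, exponent reduces to 116 mod 78 = 38; 16^38 ≡ 5 (mod 79).
Combine by CRT: x ≡ 7 (mod 19), x ≡ 5 (mod 79) ⇒ x ≡ 558 (mod 1501).

558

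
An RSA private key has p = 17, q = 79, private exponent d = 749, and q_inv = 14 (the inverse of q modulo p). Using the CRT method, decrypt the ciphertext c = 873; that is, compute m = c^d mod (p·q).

d_p = d mod (p−1) = 749 mod 16 = 13; d_q = d mod (q−1) = 47.
m₁ = c^(d_p) mod p: c ≡ 6 (mod 17), and 6^13 mod 17 = 10.
m₂ = c^(d_q) mod q: c ≡ 4 (mod 79), and 4^47 mod 79 = 45.
h = q_inv·(m₁ − m₂) mod p = 14·(10 − 45) mod 17 = 3.
m = m₂ + h·q = 45 + 3·79 = 282.

282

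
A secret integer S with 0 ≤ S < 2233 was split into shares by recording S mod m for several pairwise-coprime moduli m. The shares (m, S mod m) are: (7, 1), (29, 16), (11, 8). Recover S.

From S ≡ 1 (mod 7) write S = 1 + 7t. Substituting into S ≡ 16 (mod 29) gives 7t ≡ 15 (mod 29), and since 7⁻¹ ≡ 25 (mod 29), t ≡ 27. Hence S ≡ 1 + 7·27 = 190 (mod 203).
From S ≡ 190 (mod 203) write S = 190 + 203t. Substituting into S ≡ 8 (mod 11) gives 203t ≡ 5 (mod 11), and since 5⁻¹ ≡ 9 (mod 11), t ≡ 1. Hence S ≡ 190 + 203·1 = 393 (mod 2233).

393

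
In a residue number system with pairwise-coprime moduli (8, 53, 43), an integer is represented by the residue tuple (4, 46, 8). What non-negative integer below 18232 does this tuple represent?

1212

The moduli are pairwise coprime; N = 8·53·43 = 18232.
N/8 = 2279; 2279 ≡ 7 (mod 8); 7·7 ≡ 1, so inverse 7.
N/53 = 344; 344 ≡ 26 (mod 53); 26·51 ≡ 1, so inverse 51.
N/43 = 424; 424 ≡ 37 (mod 43); 37·7 ≡ 1, so inverse 7.
x ≡ 4·2279·7 + 46·344·51 + 8·424·7 = 894580.
894580 mod 18232 = 1212.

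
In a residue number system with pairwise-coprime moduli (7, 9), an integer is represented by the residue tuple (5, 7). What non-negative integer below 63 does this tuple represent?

61

From x ≡ 5 (mod 7) write x = 5 + 7t. Substituting into x ≡ 7 (mod 9) gives 7t ≡ 2 (mod 9), and since 7⁻¹ ≡ 4 (mod 9), t ≡ 8. Hence x ≡ 5 + 7·8 = 61 (mod 63).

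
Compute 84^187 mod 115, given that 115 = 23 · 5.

Mod 23: 84 ≡ 15; by Fermat, exponent reduces to 187 mod 22 = 11; 15^11 ≡ 22 (mod 23).
Mod 5: 84 ≡ 4; by Fermat, exponent reduces to 187 mod 4 = 3; 4^3 ≡ 4 (mod 5).
Combine by CRT: x ≡ 22 (mod 23), x ≡ 4 (mod 5) ⇒ x ≡ 114 (mod 115).

114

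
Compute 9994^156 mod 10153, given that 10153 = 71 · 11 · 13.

Mod 71: 9994 ≡ 54; by Fermat, exponent reduces to 156 mod 70 = 16; 54^16 ≡ 54 (mod 71).
Mod 11: 9994 ≡ 6; by Fermat, exponent reduces to 156 mod 10 = 6; 6^6 ≡ 5 (mod 11).
Mod 13: 9994 ≡ 10; since 12 | 156, by Fermat 10^156 ≡ 1 (mod 13).
Combine by CRT: x ≡ 54 (mod 71), x ≡ 5 (mod 11), x ≡ 1 (mod 13) ⇒ x ≡ 3888 (mod 10153).

3888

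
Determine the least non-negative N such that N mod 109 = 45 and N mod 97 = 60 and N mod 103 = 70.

From N ≡ 45 (mod 109) write N = 45 + 109t. Substituting into N ≡ 60 (mod 97) gives 109t ≡ 15 (mod 97), and since 12⁻¹ ≡ 89 (mod 97), t ≡ 74. Hence N ≡ 45 + 109·74 = 8111 (mod 10573).
From N ≡ 8111 (mod 10573) write N = 8111 + 10573t. Substituting into N ≡ 70 (mod 103) gives 10573t ≡ 96 (mod 103), and since 67⁻¹ ≡ 20 (mod 103), t ≡ 66. Hence N ≡ 8111 + 10573·66 = 705929 (mod 1089019).

705929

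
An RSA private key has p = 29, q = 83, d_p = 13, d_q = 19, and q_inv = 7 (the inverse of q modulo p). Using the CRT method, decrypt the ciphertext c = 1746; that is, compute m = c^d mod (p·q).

266

m₁ = c^(d_p) mod p: c ≡ 6 (mod 29), and 6^13 mod 29 = 5.
m₂ = c^(d_q) mod q: c ≡ 3 (mod 83), and 3^19 mod 83 = 17.
h = q_inv·(m₁ − m₂) mod p = 7·(5 − 17) mod 29 = 3.
m = m₂ + h·q = 17 + 3·83 = 266.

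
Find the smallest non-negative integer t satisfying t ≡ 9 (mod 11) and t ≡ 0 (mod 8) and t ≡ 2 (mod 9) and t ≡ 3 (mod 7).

416

The moduli are pairwise coprime; N = 11·8·9·7 = 5544.
N/11 = 504; 504 ≡ 9 (mod 11); 9·5 ≡ 1, so inverse 5.
N/8 = 693; 693 ≡ 5 (mod 8); 5·5 ≡ 1, so inverse 5.
N/9 = 616; 616 ≡ 4 (mod 9); 4·7 ≡ 1, so inverse 7.
N/7 = 792; 792 ≡ 1 (mod 7), inverse 1.
t ≡ 9·504·5 + 0·693·5 + 2·616·7 + 3·792·1 = 33680.
33680 mod 5544 = 416.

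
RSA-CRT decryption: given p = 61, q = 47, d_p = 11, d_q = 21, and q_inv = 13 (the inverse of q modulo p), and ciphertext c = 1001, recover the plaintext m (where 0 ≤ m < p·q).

382

m₁ = c^(d_p) mod p: c ≡ 25 (mod 61), and 25^11 mod 61 = 16.
m₂ = c^(d_q) mod q: c ≡ 14 (mod 47), and 14^21 mod 47 = 6.
h = q_inv·(m₁ − m₂) mod p = 13·(16 − 6) mod 61 = 8.
m = m₂ + h·q = 6 + 8·47 = 382.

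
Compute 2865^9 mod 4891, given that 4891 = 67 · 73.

2554

Mod 67: 2865 ≡ 51; 51^9 ≡ 8 (mod 67).
Mod 73: 2865 ≡ 18; 18^9 ≡ 72 (mod 73).
Combine by CRT: x ≡ 8 (mod 67), x ≡ 72 (mod 73) ⇒ x ≡ 2554 (mod 4891).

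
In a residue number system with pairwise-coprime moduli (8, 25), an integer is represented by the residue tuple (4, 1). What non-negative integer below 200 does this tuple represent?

76

Combine the congruences pairwise.
From x ≡ 4 (mod 8) write x = 4 + 8t. Substituting into x ≡ 1 (mod 25) gives 8t ≡ 22 (mod 25), and since 8⁻¹ ≡ 22 (mod 25), t ≡ 9. Hence x ≡ 4 + 8·9 = 76 (mod 200).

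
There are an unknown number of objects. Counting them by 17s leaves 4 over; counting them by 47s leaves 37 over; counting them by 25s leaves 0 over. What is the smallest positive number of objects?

From N ≡ 4 (mod 17) write N = 4 + 17t. Substituting into N ≡ 37 (mod 47) gives 17t ≡ 33 (mod 47), and since 17⁻¹ ≡ 36 (mod 47), t ≡ 13. Hence N ≡ 4 + 17·13 = 225 (mod 799).
From N ≡ 225 (mod 799) write N = 225 + 799t. Substituting into N ≡ 0 (mod 25) gives 799t ≡ 0 (mod 25), and since 24⁻¹ ≡ 24 (mod 25), t ≡ 0. Hence N ≡ 225 + 799·0 = 225 (mod 19975).

225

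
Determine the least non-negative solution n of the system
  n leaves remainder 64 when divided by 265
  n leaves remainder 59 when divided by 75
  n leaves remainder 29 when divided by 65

15434

Combine the congruences pairwise.
gcd(265, 75) = 5 and 5 | (59 − 64), so the pair is consistent; merging gives n ≡ 3509 (mod 3975), where 3975 = lcm(265, 75).
gcd(3975, 65) = 5 and 5 | (29 − 3509), so the pair is consistent; merging gives n ≡ 15434 (mod 51675), where 51675 = lcm(3975, 65).
The solution is unique modulo lcm(265, 75, 65) = 51675.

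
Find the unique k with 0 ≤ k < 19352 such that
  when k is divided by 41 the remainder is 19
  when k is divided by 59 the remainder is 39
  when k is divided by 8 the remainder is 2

From k ≡ 19 (mod 41) write k = 19 + 41t. Substituting into k ≡ 39 (mod 59) gives 41t ≡ 20 (mod 59), and since 41⁻¹ ≡ 36 (mod 59), t ≡ 12. Hence k ≡ 19 + 41·12 = 511 (mod 2419).
From k ≡ 511 (mod 2419) write k = 511 + 2419t. Substituting into k ≡ 2 (mod 8) gives 2419t ≡ 3 (mod 8), and since 3⁻¹ ≡ 3 (mod 8), t ≡ 1. Hence k ≡ 511 + 2419·1 = 2930 (mod 19352).

2930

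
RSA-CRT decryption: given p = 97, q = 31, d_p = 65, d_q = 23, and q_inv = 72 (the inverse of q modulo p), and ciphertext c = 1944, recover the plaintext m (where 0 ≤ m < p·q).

m₁ = c^(d_p) mod p: c ≡ 4 (mod 97), and 4^65 mod 97 = 43.
m₂ = c^(d_q) mod q: c ≡ 22 (mod 31), and 22^23 mod 31 = 3.
h = q_inv·(m₁ − m₂) mod p = 72·(43 − 3) mod 97 = 67.
m = m₂ + h·q = 3 + 67·31 = 2080.

2080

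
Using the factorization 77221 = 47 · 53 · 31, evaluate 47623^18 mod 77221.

Mod 47: 47623 ≡ 12; 12^18 ≡ 37 (mod 47).
Mod 53: 47623 ≡ 29; 29^18 ≡ 10 (mod 53).
Mod 31: 47623 ≡ 7; 7^18 ≡ 2 (mod 31).
Combine by CRT: x ≡ 37 (mod 47), x ≡ 10 (mod 53), x ≡ 2 (mod 31) ⇒ x ≡ 63769 (mod 77221).

63769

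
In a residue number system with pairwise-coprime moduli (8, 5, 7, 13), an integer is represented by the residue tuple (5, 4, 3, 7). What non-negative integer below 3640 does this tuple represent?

The moduli are pairwise coprime; N = 8·5·7·13 = 3640.
N/8 = 455; 455 ≡ 7 (mod 8); 7·7 ≡ 1, so inverse 7.
N/5 = 728; 728 ≡ 3 (mod 5); 3·2 ≡ 1, so inverse 2.
N/7 = 520; 520 ≡ 2 (mod 7); 2·4 ≡ 1, so inverse 4.
N/13 = 280; 280 ≡ 7 (mod 13); 7·2 ≡ 1, so inverse 2.
x ≡ 5·455·7 + 4·728·2 + 3·520·4 + 7·280·2 = 31909.
31909 mod 3640 = 2789.

2789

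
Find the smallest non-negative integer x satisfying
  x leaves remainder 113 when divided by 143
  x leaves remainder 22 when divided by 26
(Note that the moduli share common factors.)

256

Combine the congruences pairwise.
gcd(143, 26) = 13 and 13 | (22 − 113), so the pair is consistent; merging gives x ≡ 256 (mod 286), where 286 = lcm(143, 26).
The solution is unique modulo lcm(143, 26) = 286.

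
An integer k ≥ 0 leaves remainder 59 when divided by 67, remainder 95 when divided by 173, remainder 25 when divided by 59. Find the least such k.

457334

The moduli are pairwise coprime; N = 67·173·59 = 683869.
N/67 = 10207; 10207 ≡ 23 (mod 67); 23·35 ≡ 1, so inverse 35.
N/173 = 3953; 3953 ≡ 147 (mod 173); 147·153 ≡ 1, so inverse 153.
N/59 = 11591; 11591 ≡ 27 (mod 59); 27·35 ≡ 1, so inverse 35.
k ≡ 59·10207·35 + 95·3953·153 + 25·11591·35 = 88676435.
88676435 mod 683869 = 457334.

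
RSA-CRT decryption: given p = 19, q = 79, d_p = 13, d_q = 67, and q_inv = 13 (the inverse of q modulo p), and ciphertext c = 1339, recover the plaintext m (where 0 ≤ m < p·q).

m₁ = c^(d_p) mod p: c ≡ 9 (mod 19), and 9^13 mod 19 = 6.
m₂ = c^(d_q) mod q: c ≡ 75 (mod 79), and 75^67 mod 79 = 68.
h = q_inv·(m₁ − m₂) mod p = 13·(6 − 68) mod 19 = 11.
m = m₂ + h·q = 68 + 11·79 = 937.

937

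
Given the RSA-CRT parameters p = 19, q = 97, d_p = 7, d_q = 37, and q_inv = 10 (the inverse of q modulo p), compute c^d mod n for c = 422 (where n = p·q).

m₁ = c^(d_p) mod p: c ≡ 4 (mod 19), and 4^7 mod 19 = 6.
m₂ = c^(d_q) mod q: c ≡ 34 (mod 97), and 34^37 mod 97 = 42.
h = q_inv·(m₁ − m₂) mod p = 10·(6 − 42) mod 19 = 1.
m = m₂ + h·q = 42 + 1·97 = 139.

139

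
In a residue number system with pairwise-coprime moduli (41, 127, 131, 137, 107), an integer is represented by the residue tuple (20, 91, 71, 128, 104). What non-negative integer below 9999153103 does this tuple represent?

Combine the congruences pairwise.
From x ≡ 20 (mod 41) write x = 20 + 41t. Substituting into x ≡ 91 (mod 127) gives 41t ≡ 71 (mod 127), and since 41⁻¹ ≡ 31 (mod 127), t ≡ 42. Hence x ≡ 20 + 41·42 = 1742 (mod 5207).
From x ≡ 1742 (mod 5207) write x = 1742 + 5207t. Substituting into x ≡ 71 (mod 131) gives 5207t ≡ 32 (mod 131), and since 98⁻¹ ≡ 127 (mod 131), t ≡ 3. Hence x ≡ 1742 + 5207·3 = 17363 (mod 682117).
From x ≡ 17363 (mod 682117) write x = 17363 + 682117t. Substituting into x ≡ 128 (mod 137) gives 682117t ≡ 27 (mod 137), and since 131⁻¹ ≡ 114 (mod 137), t ≡ 64. Hence x ≡ 17363 + 682117·64 = 43672851 (mod 93450029).
From x ≡ 43672851 (mod 93450029) write x = 43672851 + 93450029t. Substituting into x ≡ 104 (mod 107) gives 93450029t ≡ 52 (mod 107), and since 81⁻¹ ≡ 37 (mod 107), t ≡ 105. Hence x ≡ 43672851 + 93450029·105 = 9855925896 (mod 9999153103).

9855925896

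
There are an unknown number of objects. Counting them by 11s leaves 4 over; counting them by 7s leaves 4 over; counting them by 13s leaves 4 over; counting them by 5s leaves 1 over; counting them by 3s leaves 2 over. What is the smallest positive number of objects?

2006

From N ≡ 4 (mod 11) write N = 4 + 11t. Substituting into N ≡ 4 (mod 7) gives 11t ≡ 0 (mod 7), and since 4⁻¹ ≡ 2 (mod 7), t ≡ 0. Hence N ≡ 4 + 11·0 = 4 (mod 77).
From N ≡ 4 (mod 77) write N = 4 + 77t. Substituting into N ≡ 4 (mod 13) gives 77t ≡ 0 (mod 13), and since 12⁻¹ ≡ 12 (mod 13), t ≡ 0. Hence N ≡ 4 + 77·0 = 4 (mod 1001).
From N ≡ 4 (mod 1001) write N = 4 + 1001t. Substituting into N ≡ 1 (mod 5) gives 1001t ≡ 2 (mod 5), and since 1⁻¹ ≡ 1 (mod 5), t ≡ 2. Hence N ≡ 4 + 1001·2 = 2006 (mod 5005).
From N ≡ 2006 (mod 5005) write N = 2006 + 5005t. Substituting into N ≡ 2 (mod 3) gives 5005t ≡ 0 (mod 3), and since 1⁻¹ ≡ 1 (mod 3), t ≡ 0. Hence N ≡ 2006 + 5005·0 = 2006 (mod 15015).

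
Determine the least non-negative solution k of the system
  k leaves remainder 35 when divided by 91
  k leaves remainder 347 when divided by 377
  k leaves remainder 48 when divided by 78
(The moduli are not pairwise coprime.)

4494

gcd(91, 377) = 13 and 13 | (347 − 35), so the pair is consistent; merging gives k ≡ 1855 (mod 2639), where 2639 = lcm(91, 377).
gcd(2639, 78) = 13 and 13 | (48 − 1855), so the pair is consistent; merging gives k ≡ 4494 (mod 15834), where 15834 = lcm(2639, 78).
The solution is unique modulo lcm(91, 377, 78) = 15834.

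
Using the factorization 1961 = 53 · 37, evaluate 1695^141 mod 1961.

529

Mod 53: 1695 ≡ 52; by Fermat, exponent reduces to 141 mod 52 = 37; 52^37 ≡ 52 (mod 53).
Mod 37: 1695 ≡ 30; by Fermat, exponent reduces to 141 mod 36 = 33; 30^33 ≡ 11 (mod 37).
Combine by CRT: x ≡ 52 (mod 53), x ≡ 11 (mod 37) ⇒ x ≡ 529 (mod 1961).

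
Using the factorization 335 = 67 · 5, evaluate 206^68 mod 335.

226

Mod 67: 206 ≡ 5; by Fermat, exponent reduces to 68 mod 66 = 2; 5^2 ≡ 25 (mod 67).
Mod 5: 206 ≡ 1; since 4 | 68, by Fermat 1^68 ≡ 1 (mod 5).
Combine by CRT: x ≡ 25 (mod 67), x ≡ 1 (mod 5) ⇒ x ≡ 226 (mod 335).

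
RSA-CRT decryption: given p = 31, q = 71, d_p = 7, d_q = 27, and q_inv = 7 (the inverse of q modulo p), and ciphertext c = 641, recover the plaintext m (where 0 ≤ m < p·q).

2026

m₁ = c^(d_p) mod p: c ≡ 21 (mod 31), and 21^7 mod 31 = 11.
m₂ = c^(d_q) mod q: c ≡ 2 (mod 71), and 2^27 mod 71 = 38.
h = q_inv·(m₁ − m₂) mod p = 7·(11 − 38) mod 31 = 28.
m = m₂ + h·q = 38 + 28·71 = 2026.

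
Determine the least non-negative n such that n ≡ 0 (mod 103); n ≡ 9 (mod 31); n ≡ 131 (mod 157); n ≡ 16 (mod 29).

Combine the congruences pairwise.
From n ≡ 0 (mod 103) write n = 0 + 103t. Substituting into n ≡ 9 (mod 31) gives 103t ≡ 9 (mod 31), and since 10⁻¹ ≡ 28 (mod 31), t ≡ 4. Hence n ≡ 0 + 103·4 = 412 (mod 3193).
From n ≡ 412 (mod 3193) write n = 412 + 3193t. Substituting into n ≡ 131 (mod 157) gives 3193t ≡ 33 (mod 157), and since 53⁻¹ ≡ 80 (mod 157), t ≡ 128. Hence n ≡ 412 + 3193·128 = 409116 (mod 501301).
From n ≡ 409116 (mod 501301) write n = 409116 + 501301t. Substituting into n ≡ 16 (mod 29) gives 501301t ≡ 3 (mod 29), and since 7⁻¹ ≡ 25 (mod 29), t ≡ 17. Hence n ≡ 409116 + 501301·17 = 8931233 (mod 14537729).

8931233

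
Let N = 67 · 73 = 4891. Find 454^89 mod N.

Mod 67: 454 ≡ 52; by Fermat, exponent reduces to 89 mod 66 = 23; 52^23 ≡ 52 (mod 67).
Mod 73: 454 ≡ 16; by Fermat, exponent reduces to 89 mod 72 = 17; 16^17 ≡ 32 (mod 73).
Combine by CRT: x ≡ 52 (mod 67), x ≡ 32 (mod 73) ⇒ x ≡ 3536 (mod 4891).

3536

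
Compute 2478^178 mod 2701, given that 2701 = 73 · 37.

2295

Mod 73: 2478 ≡ 69; by Fermat, exponent reduces to 178 mod 72 = 34; 69^34 ≡ 32 (mod 73).
Mod 37: 2478 ≡ 36; by Fermat, exponent reduces to 178 mod 36 = 34; 36^34 ≡ 1 (mod 37).
Combine by CRT: x ≡ 32 (mod 73), x ≡ 1 (mod 37) ⇒ x ≡ 2295 (mod 2701).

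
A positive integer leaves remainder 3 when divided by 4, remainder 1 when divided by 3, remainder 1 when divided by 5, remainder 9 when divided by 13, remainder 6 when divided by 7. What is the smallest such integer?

1231

The moduli are pairwise coprime; N = 4·3·5·13·7 = 5460.
N/4 = 1365; 1365 ≡ 1 (mod 4), inverse 1.
N/3 = 1820; 1820 ≡ 2 (mod 3); 2·2 ≡ 1, so inverse 2.
N/5 = 1092; 1092 ≡ 2 (mod 5); 2·3 ≡ 1, so inverse 3.
N/13 = 420; 420 ≡ 4 (mod 13); 4·10 ≡ 1, so inverse 10.
N/7 = 780; 780 ≡ 3 (mod 7); 3·5 ≡ 1, so inverse 5.
t ≡ 3·1365·1 + 1·1820·2 + 1·1092·3 + 9·420·10 + 6·780·5 = 72211.
72211 mod 5460 = 1231.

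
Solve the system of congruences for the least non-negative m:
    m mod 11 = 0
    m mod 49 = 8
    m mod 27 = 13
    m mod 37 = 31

478885

The moduli are pairwise coprime; N = 11·49·27·37 = 538461.
N/11 = 48951; 48951 ≡ 1 (mod 11), inverse 1.
N/49 = 10989; 10989 ≡ 13 (mod 49); 13·34 ≡ 1, so inverse 34.
N/27 = 19943; 19943 ≡ 17 (mod 27); 17·8 ≡ 1, so inverse 8.
N/37 = 14553; 14553 ≡ 12 (mod 37); 12·34 ≡ 1, so inverse 34.
m ≡ 0·48951·1 + 8·10989·34 + 13·19943·8 + 31·14553·34 = 20401942.
20401942 mod 538461 = 478885.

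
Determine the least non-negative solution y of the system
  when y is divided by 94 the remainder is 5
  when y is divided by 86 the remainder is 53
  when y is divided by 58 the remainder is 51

12695

Combine the congruences pairwise.
gcd(94, 86) = 2 and 2 | (53 − 5), so the pair is consistent; merging gives y ≡ 569 (mod 4042), where 4042 = lcm(94, 86).
gcd(4042, 58) = 2 and 2 | (51 − 569), so the pair is consistent; merging gives y ≡ 12695 (mod 117218), where 117218 = lcm(4042, 58).
The solution is unique modulo lcm(94, 86, 58) = 117218.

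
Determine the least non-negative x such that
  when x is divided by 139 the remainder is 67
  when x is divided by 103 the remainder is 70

6044

From x ≡ 67 (mod 139) write x = 67 + 139t. Substituting into x ≡ 70 (mod 103) gives 139t ≡ 3 (mod 103), and since 36⁻¹ ≡ 83 (mod 103), t ≡ 43. Hence x ≡ 67 + 139·43 = 6044 (mod 14317).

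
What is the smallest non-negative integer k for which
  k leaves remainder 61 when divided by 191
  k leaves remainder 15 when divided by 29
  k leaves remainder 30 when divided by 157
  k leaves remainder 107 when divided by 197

The moduli are pairwise coprime; N = 191·29·157·197 = 171315731.
N/191 = 896941; 896941 ≡ 5 (mod 191); 5·153 ≡ 1, so inverse 153.
N/29 = 5907439; 5907439 ≡ 23 (mod 29); 23·24 ≡ 1, so inverse 24.
N/157 = 1091183; 1091183 ≡ 33 (mod 157); 33·138 ≡ 1, so inverse 138.
N/197 = 869623; 869623 ≡ 65 (mod 197); 65·97 ≡ 1, so inverse 97.
k ≡ 61·896941·153 + 15·5907439·24 + 30·1091183·138 + 107·869623·97 = 24041143130.
24041143130 mod 171315731 = 56940790.

56940790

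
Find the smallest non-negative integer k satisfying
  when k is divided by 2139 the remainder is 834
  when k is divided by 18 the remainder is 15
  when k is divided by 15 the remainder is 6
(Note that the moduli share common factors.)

gcd(2139, 18) = 3 and 3 | (15 − 834), so the pair is consistent; merging gives k ≡ 7251 (mod 12834), where 12834 = lcm(2139, 18).
gcd(12834, 15) = 3 and 3 | (6 − 7251), so the pair is consistent; merging gives k ≡ 7251 (mod 64170), where 64170 = lcm(12834, 15).
The solution is unique modulo lcm(2139, 18, 15) = 64170.

7251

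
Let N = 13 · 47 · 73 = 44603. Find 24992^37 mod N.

Mod 13: 24992 ≡ 6; by Fermat, exponent reduces to 37 mod 12 = 1; 6^1 ≡ 6 (mod 13).
Mod 47: 24992 ≡ 35; 35^37 ≡ 22 (mod 47).
Mod 73: 24992 ≡ 26; 26^37 ≡ 47 (mod 73).
Combine by CRT: x ≡ 6 (mod 13), x ≡ 22 (mod 47), x ≡ 47 (mod 73) ⇒ x ≡ 43920 (mod 44603).

43920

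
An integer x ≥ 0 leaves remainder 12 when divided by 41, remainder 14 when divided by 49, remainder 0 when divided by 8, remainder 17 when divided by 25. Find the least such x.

64792

The moduli are pairwise coprime; N = 41·49·8·25 = 401800.
N/41 = 9800; 9800 ≡ 1 (mod 41), inverse 1.
N/49 = 8200; 8200 ≡ 17 (mod 49); 17·26 ≡ 1, so inverse 26.
N/8 = 50225; 50225 ≡ 1 (mod 8), inverse 1.
N/25 = 16072; 16072 ≡ 22 (mod 25); 22·8 ≡ 1, so inverse 8.
x ≡ 12·9800·1 + 14·8200·26 + 0·50225·1 + 17·16072·8 = 5288192.
5288192 mod 401800 = 64792.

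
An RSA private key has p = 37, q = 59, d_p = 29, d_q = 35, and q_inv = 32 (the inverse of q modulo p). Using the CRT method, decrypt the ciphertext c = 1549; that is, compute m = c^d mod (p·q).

m₁ = c^(d_p) mod p: c ≡ 32 (mod 37), and 32^29 mod 37 = 2.
m₂ = c^(d_q) mod q: c ≡ 15 (mod 59), and 15^35 mod 59 = 26.
h = q_inv·(m₁ − m₂) mod p = 32·(2 − 26) mod 37 = 9.
m = m₂ + h·q = 26 + 9·59 = 557.

557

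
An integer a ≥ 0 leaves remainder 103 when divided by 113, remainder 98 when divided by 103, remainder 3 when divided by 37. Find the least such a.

The moduli are pairwise coprime; N = 113·103·37 = 430643.
N/113 = 3811; 3811 ≡ 82 (mod 113); 82·51 ≡ 1, so inverse 51.
N/103 = 4181; 4181 ≡ 61 (mod 103); 61·76 ≡ 1, so inverse 76.
N/37 = 11639; 11639 ≡ 21 (mod 37); 21·30 ≡ 1, so inverse 30.
a ≡ 103·3811·51 + 98·4181·76 + 3·11639·30 = 52206781.
52206781 mod 430643 = 98978.

98978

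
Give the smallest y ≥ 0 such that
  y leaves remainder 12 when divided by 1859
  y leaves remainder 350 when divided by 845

3730

Combine the congruences pairwise.
gcd(1859, 845) = 169 and 169 | (350 − 12), so the pair is consistent; merging gives y ≡ 3730 (mod 9295), where 9295 = lcm(1859, 845).
The solution is unique modulo lcm(1859, 845) = 9295.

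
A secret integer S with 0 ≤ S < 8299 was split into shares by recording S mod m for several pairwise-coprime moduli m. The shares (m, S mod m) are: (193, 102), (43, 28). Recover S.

From S ≡ 102 (mod 193) write S = 102 + 193t. Substituting into S ≡ 28 (mod 43) gives 193t ≡ 12 (mod 43), and since 21⁻¹ ≡ 41 (mod 43), t ≡ 19. Hence S ≡ 102 + 193·19 = 3769 (mod 8299).

3769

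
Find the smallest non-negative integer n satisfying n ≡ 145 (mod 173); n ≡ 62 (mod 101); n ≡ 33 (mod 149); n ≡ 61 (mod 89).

76230519

Combine the congruences pairwise.
From n ≡ 145 (mod 173) write n = 145 + 173t. Substituting into n ≡ 62 (mod 101) gives 173t ≡ 18 (mod 101), and since 72⁻¹ ≡ 94 (mod 101), t ≡ 76. Hence n ≡ 145 + 173·76 = 13293 (mod 17473).
From n ≡ 13293 (mod 17473) write n = 13293 + 17473t. Substituting into n ≡ 33 (mod 149) gives 17473t ≡ 1 (mod 149), and since 40⁻¹ ≡ 41 (mod 149), t ≡ 41. Hence n ≡ 13293 + 17473·41 = 729686 (mod 2603477).
From n ≡ 729686 (mod 2603477) write n = 729686 + 2603477t. Substituting into n ≡ 61 (mod 89) gives 2603477t ≡ 86 (mod 89), and since 49⁻¹ ≡ 20 (mod 89), t ≡ 29. Hence n ≡ 729686 + 2603477·29 = 76230519 (mod 231709453).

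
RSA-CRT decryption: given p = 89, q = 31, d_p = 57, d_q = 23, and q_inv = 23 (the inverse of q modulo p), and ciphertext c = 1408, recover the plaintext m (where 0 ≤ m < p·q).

m₁ = c^(d_p) mod p: c ≡ 73 (mod 89), and 73^57 mod 89 = 11.
m₂ = c^(d_q) mod q: c ≡ 13 (mod 31), and 13^23 mod 31 = 24.
h = q_inv·(m₁ − m₂) mod p = 23·(11 − 24) mod 89 = 57.
m = m₂ + h·q = 24 + 57·31 = 1791.

1791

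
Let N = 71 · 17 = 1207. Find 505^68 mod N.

Mod 71: 505 ≡ 8; 8^68 ≡ 10 (mod 71).
Mod 17: 505 ≡ 12; by Fermat, exponent reduces to 68 mod 16 = 4; 12^4 ≡ 13 (mod 17).
Combine by CRT: x ≡ 10 (mod 71), x ≡ 13 (mod 17) ⇒ x ≡ 81 (mod 1207).

81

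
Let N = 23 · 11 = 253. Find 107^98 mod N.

49

Mod 23: 107 ≡ 15; by Fermat, exponent reduces to 98 mod 22 = 10; 15^10 ≡ 3 (mod 23).
Mod 11: 107 ≡ 8; by Fermat, exponent reduces to 98 mod 10 = 8; 8^8 ≡ 5 (mod 11).
Combine by CRT: x ≡ 3 (mod 23), x ≡ 5 (mod 11) ⇒ x ≡ 49 (mod 253).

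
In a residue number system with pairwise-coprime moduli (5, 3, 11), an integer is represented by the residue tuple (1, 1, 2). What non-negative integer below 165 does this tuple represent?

46

From x ≡ 1 (mod 5) write x = 1 + 5t. Substituting into x ≡ 1 (mod 3) gives 5t ≡ 0 (mod 3), and since 2⁻¹ ≡ 2 (mod 3), t ≡ 0. Hence x ≡ 1 + 5·0 = 1 (mod 15).
From x ≡ 1 (mod 15) write x = 1 + 15t. Substituting into x ≡ 2 (mod 11) gives 15t ≡ 1 (mod 11), and since 4⁻¹ ≡ 3 (mod 11), t ≡ 3. Hence x ≡ 1 + 15·3 = 46 (mod 165).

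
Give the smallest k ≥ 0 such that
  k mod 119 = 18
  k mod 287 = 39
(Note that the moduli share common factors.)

gcd(119, 287) = 7 and 7 | (39 − 18), so the pair is consistent; merging gives k ≡ 613 (mod 4879), where 4879 = lcm(119, 287).
The solution is unique modulo lcm(119, 287) = 4879.

613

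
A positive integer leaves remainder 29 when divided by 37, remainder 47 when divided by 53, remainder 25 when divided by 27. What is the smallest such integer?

1213

The moduli are pairwise coprime; N = 37·53·27 = 52947.
N/37 = 1431; 1431 ≡ 25 (mod 37); 25·3 ≡ 1, so inverse 3.
N/53 = 999; 999 ≡ 45 (mod 53); 45·33 ≡ 1, so inverse 33.
N/27 = 1961; 1961 ≡ 17 (mod 27); 17·8 ≡ 1, so inverse 8.
t ≡ 29·1431·3 + 47·999·33 + 25·1961·8 = 2066146.
2066146 mod 52947 = 1213.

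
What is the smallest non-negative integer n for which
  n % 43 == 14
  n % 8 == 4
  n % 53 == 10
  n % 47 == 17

536052

From n ≡ 14 (mod 43) write n = 14 + 43t. Substituting into n ≡ 4 (mod 8) gives 43t ≡ 6 (mod 8), and since 3⁻¹ ≡ 3 (mod 8), t ≡ 2. Hence n ≡ 14 + 43·2 = 100 (mod 344).
From n ≡ 100 (mod 344) write n = 100 + 344t. Substituting into n ≡ 10 (mod 53) gives 344t ≡ 16 (mod 53), and since 26⁻¹ ≡ 51 (mod 53), t ≡ 21. Hence n ≡ 100 + 344·21 = 7324 (mod 18232).
From n ≡ 7324 (mod 18232) write n = 7324 + 18232t. Substituting into n ≡ 17 (mod 47) gives 18232t ≡ 25 (mod 47), and since 43⁻¹ ≡ 35 (mod 47), t ≡ 29. Hence n ≡ 7324 + 18232·29 = 536052 (mod 856904).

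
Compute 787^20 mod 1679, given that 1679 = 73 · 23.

840

Mod 73: 787 ≡ 57; 57^20 ≡ 37 (mod 73).
Mod 23: 787 ≡ 5; 5^20 ≡ 12 (mod 23).
Combine by CRT: x ≡ 37 (mod 73), x ≡ 12 (mod 23) ⇒ x ≡ 840 (mod 1679).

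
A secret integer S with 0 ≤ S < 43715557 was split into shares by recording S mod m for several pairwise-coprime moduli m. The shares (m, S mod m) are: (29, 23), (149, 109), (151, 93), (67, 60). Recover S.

The moduli are pairwise coprime; N = 29·149·151·67 = 43715557.
N/29 = 1507433; 1507433 ≡ 13 (mod 29); 13·9 ≡ 1, so inverse 9.
N/149 = 293393; 293393 ≡ 12 (mod 149); 12·87 ≡ 1, so inverse 87.
N/151 = 289507; 289507 ≡ 40 (mod 151); 40·34 ≡ 1, so inverse 34.
N/67 = 652471; 652471 ≡ 25 (mod 67); 25·59 ≡ 1, so inverse 59.
S ≡ 23·1507433·9 + 109·293393·87 + 93·289507·34 + 60·652471·59 = 6319452924.
6319452924 mod 43715557 = 24412716.

24412716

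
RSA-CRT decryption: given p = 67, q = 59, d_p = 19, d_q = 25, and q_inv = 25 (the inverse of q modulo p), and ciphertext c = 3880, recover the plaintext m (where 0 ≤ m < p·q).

1610

m₁ = c^(d_p) mod p: c ≡ 61 (mod 67), and 61^19 mod 67 = 2.
m₂ = c^(d_q) mod q: c ≡ 45 (mod 59), and 45^25 mod 59 = 17.
h = q_inv·(m₁ − m₂) mod p = 25·(2 − 17) mod 67 = 27.
m = m₂ + h·q = 17 + 27·59 = 1610.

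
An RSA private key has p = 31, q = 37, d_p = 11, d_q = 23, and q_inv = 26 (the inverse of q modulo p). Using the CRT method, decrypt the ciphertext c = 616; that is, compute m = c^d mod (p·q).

368

m₁ = c^(d_p) mod p: c ≡ 27 (mod 31), and 27^11 mod 31 = 27.
m₂ = c^(d_q) mod q: c ≡ 24 (mod 37), and 24^23 mod 37 = 35.
h = q_inv·(m₁ − m₂) mod p = 26·(27 − 35) mod 31 = 9.
m = m₂ + h·q = 35 + 9·37 = 368.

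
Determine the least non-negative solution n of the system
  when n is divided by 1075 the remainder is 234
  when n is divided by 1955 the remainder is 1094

gcd(1075, 1955) = 5 and 5 | (1094 − 234), so the pair is consistent; merging gives n ≡ 85159 (mod 420325), where 420325 = lcm(1075, 1955).
The solution is unique modulo lcm(1075, 1955) = 420325.

85159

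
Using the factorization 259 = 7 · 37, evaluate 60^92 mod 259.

Mod 7: 60 ≡ 4; by Fermat, exponent reduces to 92 mod 6 = 2; 4^2 ≡ 2 (mod 7).
Mod 37: 60 ≡ 23; by Fermat, exponent reduces to 92 mod 36 = 20; 23^20 ≡ 26 (mod 37).
Combine by CRT: x ≡ 2 (mod 7), x ≡ 26 (mod 37) ⇒ x ≡ 100 (mod 259).

100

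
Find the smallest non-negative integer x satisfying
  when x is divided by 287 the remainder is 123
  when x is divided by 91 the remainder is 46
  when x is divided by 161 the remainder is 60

gcd(287, 91) = 7 and 7 | (46 − 123), so the pair is consistent; merging gives x ≡ 410 (mod 3731), where 3731 = lcm(287, 91).
gcd(3731, 161) = 7 and 7 | (60 − 410), so the pair is consistent; merging gives x ≡ 82492 (mod 85813), where 85813 = lcm(3731, 161).
The solution is unique modulo lcm(287, 91, 161) = 85813.

82492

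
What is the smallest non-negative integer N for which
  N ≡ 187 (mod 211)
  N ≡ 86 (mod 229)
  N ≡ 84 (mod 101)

1195924

From N ≡ 187 (mod 211) write N = 187 + 211t. Substituting into N ≡ 86 (mod 229) gives 211t ≡ 128 (mod 229), and since 211⁻¹ ≡ 89 (mod 229), t ≡ 171. Hence N ≡ 187 + 211·171 = 36268 (mod 48319).
From N ≡ 36268 (mod 48319) write N = 36268 + 48319t. Substituting into N ≡ 84 (mod 101) gives 48319t ≡ 75 (mod 101), and since 41⁻¹ ≡ 69 (mod 101), t ≡ 24. Hence N ≡ 36268 + 48319·24 = 1195924 (mod 4880219).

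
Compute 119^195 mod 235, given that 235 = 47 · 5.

169

Mod 47: 119 ≡ 25; by Fermat, exponent reduces to 195 mod 46 = 11; 25^11 ≡ 28 (mod 47).
Mod 5: 119 ≡ 4; by Fermat, exponent reduces to 195 mod 4 = 3; 4^3 ≡ 4 (mod 5).
Combine by CRT: x ≡ 28 (mod 47), x ≡ 4 (mod 5) ⇒ x ≡ 169 (mod 235).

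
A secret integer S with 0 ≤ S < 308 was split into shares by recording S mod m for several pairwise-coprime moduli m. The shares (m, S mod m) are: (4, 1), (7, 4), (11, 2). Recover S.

The moduli are pairwise coprime; N = 4·7·11 = 308.
N/4 = 77; 77 ≡ 1 (mod 4), inverse 1.
N/7 = 44; 44 ≡ 2 (mod 7); 2·4 ≡ 1, so inverse 4.
N/11 = 28; 28 ≡ 6 (mod 11); 6·2 ≡ 1, so inverse 2.
S ≡ 1·77·1 + 4·44·4 + 2·28·2 = 893.
893 mod 308 = 277.

277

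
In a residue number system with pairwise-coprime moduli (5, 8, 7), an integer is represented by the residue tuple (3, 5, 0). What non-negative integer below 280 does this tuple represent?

133

From x ≡ 3 (mod 5) write x = 3 + 5t. Substituting into x ≡ 5 (mod 8) gives 5t ≡ 2 (mod 8), and since 5⁻¹ ≡ 5 (mod 8), t ≡ 2. Hence x ≡ 3 + 5·2 = 13 (mod 40).
From x ≡ 13 (mod 40) write x = 13 + 40t. Substituting into x ≡ 0 (mod 7) gives 40t ≡ 1 (mod 7), and since 5⁻¹ ≡ 3 (mod 7), t ≡ 3. Hence x ≡ 13 + 40·3 = 133 (mod 280).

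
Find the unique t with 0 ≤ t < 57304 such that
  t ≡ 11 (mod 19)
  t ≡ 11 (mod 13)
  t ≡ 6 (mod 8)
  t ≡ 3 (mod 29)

From t ≡ 11 (mod 19) write t = 11 + 19s. Substituting into t ≡ 11 (mod 13) gives 19s ≡ 0 (mod 13), and since 6⁻¹ ≡ 11 (mod 13), s ≡ 0. Hence t ≡ 11 + 19·0 = 11 (mod 247).
From t ≡ 11 (mod 247) write t = 11 + 247s. Substituting into t ≡ 6 (mod 8) gives 247s ≡ 3 (mod 8), and since 7⁻¹ ≡ 7 (mod 8), s ≡ 5. Hence t ≡ 11 + 247·5 = 1246 (mod 1976).
From t ≡ 1246 (mod 1976) write t = 1246 + 1976s. Substituting into t ≡ 3 (mod 29) gives 1976s ≡ 4 (mod 29), and since 4⁻¹ ≡ 22 (mod 29), s ≡ 1. Hence t ≡ 1246 + 1976·1 = 3222 (mod 57304).

3222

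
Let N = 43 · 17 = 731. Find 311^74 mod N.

230

Mod 43: 311 ≡ 10; by Fermat, exponent reduces to 74 mod 42 = 32; 10^32 ≡ 15 (mod 43).
Mod 17: 311 ≡ 5; by Fermat, exponent reduces to 74 mod 16 = 10; 5^10 ≡ 9 (mod 17).
Combine by CRT: x ≡ 15 (mod 43), x ≡ 9 (mod 17) ⇒ x ≡ 230 (mod 731).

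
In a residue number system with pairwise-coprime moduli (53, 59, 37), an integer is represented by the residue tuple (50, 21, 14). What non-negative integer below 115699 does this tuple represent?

43563

The moduli are pairwise coprime; N = 53·59·37 = 115699.
N/53 = 2183; 2183 ≡ 10 (mod 53); 10·16 ≡ 1, so inverse 16.
N/59 = 1961; 1961 ≡ 14 (mod 59); 14·38 ≡ 1, so inverse 38.
N/37 = 3127; 3127 ≡ 19 (mod 37); 19·2 ≡ 1, so inverse 2.
x ≡ 50·2183·16 + 21·1961·38 + 14·3127·2 = 3398834.
3398834 mod 115699 = 43563.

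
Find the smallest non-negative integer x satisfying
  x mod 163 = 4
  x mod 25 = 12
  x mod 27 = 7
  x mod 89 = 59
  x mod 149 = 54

440074087

The moduli are pairwise coprime; N = 163·25·27·89·149 = 1459041525.
N/163 = 8951175; 8951175 ≡ 30 (mod 163); 30·125 ≡ 1, so inverse 125.
N/25 = 58361661; 58361661 ≡ 11 (mod 25); 11·16 ≡ 1, so inverse 16.
N/27 = 54038575; 54038575 ≡ 19 (mod 27); 19·10 ≡ 1, so inverse 10.
N/89 = 16393725; 16393725 ≡ 14 (mod 89); 14·70 ≡ 1, so inverse 70.
N/149 = 9792225; 9792225 ≡ 94 (mod 149); 94·65 ≡ 1, so inverse 65.
x ≡ 4·8951175·125 + 12·58361661·16 + 7·54038575·10 + 59·16393725·70 + 54·9792225·65 = 121540520662.
121540520662 mod 1459041525 = 440074087.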